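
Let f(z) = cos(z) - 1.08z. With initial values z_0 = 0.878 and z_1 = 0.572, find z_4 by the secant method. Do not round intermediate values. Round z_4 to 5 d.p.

0.70512

f(z_0) = -0.309549, f(z_1) = 0.223060
z_2 = 0.572000 - (0.223060)·(0.572000 - 0.878000)/(0.223060 - (-0.309549)) = 0.700155; f(z_2) = 0.008575
z_3 = 0.700155 - (0.008575)·(0.700155 - 0.572000)/(0.008575 - (0.223060)) = 0.705279; f(z_3) = -0.000270
z_4 = 0.705279 - (-0.000270)·(0.705279 - 0.700155)/(-0.000270 - (0.008575)) = 0.705122; f(z_4) = 0.000000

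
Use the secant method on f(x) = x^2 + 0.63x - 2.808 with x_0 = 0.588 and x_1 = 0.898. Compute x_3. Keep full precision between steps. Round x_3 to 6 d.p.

Secant update: x_(k+1) = x_k − f(x_k)·(x_k − x_(k-1))/(f(x_k) − f(x_(k-1))).
f(x_0) = -2.091816, f(x_1) = -1.435856
x_2 = 0.898000 - (-1.435856)·(0.898000 - 0.588000)/(-1.435856 - (-2.091816)) = 1.576571; f(x_2) = 0.670815
x_3 = 1.576571 - (0.670815)·(1.576571 - 0.898000)/(0.670815 - (-1.435856)) = 1.360497; f(x_3) = -0.099933

1.360497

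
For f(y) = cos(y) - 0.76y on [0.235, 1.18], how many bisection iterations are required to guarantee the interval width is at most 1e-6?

Initial width b − a = 1.18 − 0.235 = 0.945000.
After n steps the width is (b−a)/2^n; need (b−a)/2^n ≤ 1e-6.
So n ≥ log₂(0.945000/1e-6) = log₂(945000.0000) ≈ 19.8500.
Hence n = 20.

20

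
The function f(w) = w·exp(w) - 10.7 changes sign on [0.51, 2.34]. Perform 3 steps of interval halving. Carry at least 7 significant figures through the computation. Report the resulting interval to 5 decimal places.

f(0.510000) = -9.850701, f(2.340000) = 13.592094 (opposite signs)
step 1: m = 1.425000, f(m) = -4.775053 < 0 → root in [1.425000, 2.340000]
step 2: m = 1.882500, f(m) = 1.667854 > 0 → root in [1.425000, 1.882500]
step 3: m = 1.653750, f(m) = -2.056605 < 0 → root in [1.653750, 1.882500]

[1.65375, 1.88250]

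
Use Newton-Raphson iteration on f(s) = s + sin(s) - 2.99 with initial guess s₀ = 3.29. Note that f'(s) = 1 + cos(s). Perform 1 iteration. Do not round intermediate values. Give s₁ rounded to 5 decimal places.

-10.55047

Newton update: s ← s − f(s)/f'(s).
s_0 = 3.290000: f = 0.152137, f' = 0.010992 → s_1 = 3.290000 - (0.152137)/(0.010992) = -10.550469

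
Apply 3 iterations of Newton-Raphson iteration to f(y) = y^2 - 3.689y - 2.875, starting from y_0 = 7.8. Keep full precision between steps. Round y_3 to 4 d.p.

4.3538

Newton update: y ← y − f(y)/f'(y).
f'(y) = 2y - 3.689
y_0 = 7.800000: f = 29.190800, f' = 11.911000 → y_1 = 7.800000 - (29.190800)/(11.911000) = 5.349257
y_1 = 5.349257: f = 6.006141, f' = 7.009514 → y_2 = 5.349257 - (6.006141)/(7.009514) = 4.492401
y_2 = 4.492401: f = 0.734202, f' = 5.295803 → y_3 = 4.492401 - (0.734202)/(5.295803) = 4.353763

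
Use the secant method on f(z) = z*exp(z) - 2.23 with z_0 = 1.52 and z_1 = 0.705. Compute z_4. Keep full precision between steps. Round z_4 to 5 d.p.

0.90267

Secant update: z_(k+1) = z_k − f(z_k)·(z_k − z_(k-1))/(f(z_k) − f(z_(k-1))).
f(z_0) = 4.719782, f(z_1) = -0.803188
z_2 = 0.705000 - (-0.803188)·(0.705000 - 1.520000)/(-0.803188 - (4.719782)) = 0.823523; f(z_2) = -0.353593
z_3 = 0.823523 - (-0.353593)·(0.823523 - 0.705000)/(-0.353593 - (-0.803188)) = 0.916737; f(z_3) = 0.062868
z_4 = 0.916737 - (0.062868)·(0.916737 - 0.823523)/(0.062868 - (-0.353593)) = 0.902666; f(z_4) = -0.003873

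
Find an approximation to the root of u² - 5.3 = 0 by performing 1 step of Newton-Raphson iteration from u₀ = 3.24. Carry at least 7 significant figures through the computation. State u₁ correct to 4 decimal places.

2.4379

f'(u) = 2u
u_0 = 3.240000: f = 5.197600, f' = 6.480000 → u_1 = 3.240000 - (5.197600)/(6.480000) = 2.437901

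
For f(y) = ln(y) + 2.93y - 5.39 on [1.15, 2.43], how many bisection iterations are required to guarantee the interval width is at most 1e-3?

11

Initial width b − a = 2.43 − 1.15 = 1.280000.
After n steps the width is (b−a)/2^n; need (b−a)/2^n ≤ 1e-3.
So n ≥ log₂(1.280000/1e-3) = log₂(1280.0000) ≈ 10.3219.
Hence n = 11.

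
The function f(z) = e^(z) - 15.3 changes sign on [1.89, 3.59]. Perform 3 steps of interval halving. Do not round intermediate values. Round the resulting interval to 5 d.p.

f(1.890000) = -8.680631, f(3.590000) = 20.934076 (opposite signs)
step 1: m = 2.740000, f(m) = 0.186985 > 0 → root in [1.890000, 2.740000]
step 2: m = 2.315000, f(m) = -5.175077 < 0 → root in [2.315000, 2.740000]
step 3: m = 2.527500, f(m) = -2.777838 < 0 → root in [2.527500, 2.740000]

[2.52750, 2.74000]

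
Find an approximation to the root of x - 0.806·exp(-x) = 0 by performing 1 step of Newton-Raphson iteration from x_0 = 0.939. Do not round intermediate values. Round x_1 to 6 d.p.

Newton update: x ← x − f(x)/f'(x).
f'(x) = 1 + 0.806·exp(-x)
x_0 = 0.939000: f = 0.623839, f' = 1.315161 → x_1 = 0.939000 - (0.623839)/(1.315161) = 0.464656

0.464656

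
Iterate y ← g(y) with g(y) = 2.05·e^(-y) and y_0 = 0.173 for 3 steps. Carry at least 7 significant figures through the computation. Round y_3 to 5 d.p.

y_1 = g(0.173000) = 1.724332
y_2 = g(1.724332) = 0.365499
y_3 = g(0.365499) = 1.422393

1.42239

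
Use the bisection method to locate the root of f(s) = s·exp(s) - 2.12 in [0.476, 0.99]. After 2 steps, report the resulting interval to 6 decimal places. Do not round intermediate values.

[0.861500, 0.990000]

f(0.476000) = -1.353819, f(0.990000) = 0.544322 (opposite signs)
step 1: m = 0.733000, f(m) = -0.594396 < 0 → root in [0.733000, 0.990000]
step 2: m = 0.861500, f(m) = -0.081081 < 0 → root in [0.861500, 0.990000]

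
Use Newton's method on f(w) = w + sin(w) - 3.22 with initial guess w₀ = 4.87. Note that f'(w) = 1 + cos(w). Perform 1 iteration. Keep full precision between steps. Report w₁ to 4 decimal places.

Newton update: w ← w − f(w)/f'(w).
w_0 = 4.870000: f = 0.662395, f' = 1.156959 → w_1 = 4.870000 - (0.662395)/(1.156959) = 4.297469

4.2975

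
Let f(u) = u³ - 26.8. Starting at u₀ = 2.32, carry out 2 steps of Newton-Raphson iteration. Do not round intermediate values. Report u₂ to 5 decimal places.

3.00652

f'(u) = 3u²
u_0 = 2.320000: f = -14.312832, f' = 16.147200 → u_1 = 2.320000 - (-14.312832)/(16.147200) = 3.206397
u_1 = 3.206397: f = 6.164913, f' = 30.842948 → u_2 = 3.206397 - (6.164913)/(30.842948) = 3.006516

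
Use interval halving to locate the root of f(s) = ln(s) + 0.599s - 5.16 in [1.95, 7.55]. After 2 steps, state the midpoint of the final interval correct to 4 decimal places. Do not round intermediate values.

f(1.950000) = -3.324121, f(7.550000) = 1.383998 (opposite signs)
step 1: m = 4.750000, f(m) = -0.756605 < 0 → root in [4.750000, 7.550000]
step 2: m = 6.150000, f(m) = 0.340302 > 0 → root in [4.750000, 6.150000]
Midpoint of [4.750000, 6.150000] = 5.450000

5.4500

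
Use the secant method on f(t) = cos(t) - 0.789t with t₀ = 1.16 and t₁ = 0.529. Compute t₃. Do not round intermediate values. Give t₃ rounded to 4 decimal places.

f(t_0) = -0.515900, f(t_1) = 0.445931
t_2 = 0.529000 - (0.445931)·(0.529000 - 1.160000)/(0.445931 - (-0.515900)) = 0.821549; f(t_2) = 0.032886
t_3 = 0.821549 - (0.032886)·(0.821549 - 0.529000)/(0.032886 - (0.445931)) = 0.844841; f(t_3) = -0.002729

0.8448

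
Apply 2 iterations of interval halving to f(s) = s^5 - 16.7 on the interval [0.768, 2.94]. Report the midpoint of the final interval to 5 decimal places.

f(0.768000) = -16.432819, f(2.940000) = 202.952754 (opposite signs)
step 1: m = 1.854000, f(m) = 5.205272 > 0 → root in [0.768000, 1.854000]
step 2: m = 1.311000, f(m) = -12.827304 < 0 → root in [1.311000, 1.854000]
Midpoint of [1.311000, 1.854000] = 1.582500

1.58250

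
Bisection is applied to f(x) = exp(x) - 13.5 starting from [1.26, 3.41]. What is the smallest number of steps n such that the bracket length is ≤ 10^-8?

Initial width b − a = 3.41 − 1.26 = 2.150000.
After n steps the width is (b−a)/2^n; need (b−a)/2^n ≤ 10^-8.
So n ≥ log₂(2.150000/10^-8) = log₂(215000000.0000) ≈ 27.6798.
Hence n = 28.

28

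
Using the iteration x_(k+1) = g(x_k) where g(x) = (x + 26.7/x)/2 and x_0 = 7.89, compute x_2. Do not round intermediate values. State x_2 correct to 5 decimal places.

5.18678

x_1 = g(7.890000) = 5.637015
x_2 = g(5.637015) = 5.186782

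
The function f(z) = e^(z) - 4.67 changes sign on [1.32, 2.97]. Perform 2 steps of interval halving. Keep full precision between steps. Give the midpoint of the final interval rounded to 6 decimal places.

f(1.320000) = -0.926579, f(2.970000) = 14.821920 (opposite signs)
step 1: m = 2.145000, f(m) = 3.872041 > 0 → root in [1.320000, 2.145000]
step 2: m = 1.732500, f(m) = 0.984773 > 0 → root in [1.320000, 1.732500]
Midpoint of [1.320000, 1.732500] = 1.526250

1.526250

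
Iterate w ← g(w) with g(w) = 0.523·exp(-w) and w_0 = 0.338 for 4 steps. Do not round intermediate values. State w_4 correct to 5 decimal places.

0.36313

w_1 = g(0.338000) = 0.373001
w_2 = g(0.373001) = 0.360172
w_3 = g(0.360172) = 0.364822
w_4 = g(0.364822) = 0.363129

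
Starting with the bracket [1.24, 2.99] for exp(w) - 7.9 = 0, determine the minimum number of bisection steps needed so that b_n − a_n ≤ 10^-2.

8

Initial width b − a = 2.99 − 1.24 = 1.750000.
After n steps the width is (b−a)/2^n; need (b−a)/2^n ≤ 10^-2.
So n ≥ log₂(1.750000/10^-2) = log₂(175.0000) ≈ 7.4512.
Hence n = 8.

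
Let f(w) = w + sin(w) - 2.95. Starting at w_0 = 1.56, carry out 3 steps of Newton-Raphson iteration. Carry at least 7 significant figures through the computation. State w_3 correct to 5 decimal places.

f'(w) = 1 + cos(w)
w_0 = 1.560000: f = -0.390058, f' = 1.010796 → w_1 = 1.560000 - (-0.390058)/(1.010796) = 1.945892
w_1 = 1.945892: f = -0.073635, f' = 0.633638 → w_2 = 1.945892 - (-0.073635)/(0.633638) = 2.062102
w_2 = 2.062102: f = -0.006180, f' = 0.528222 → w_3 = 2.062102 - (-0.006180)/(0.528222) = 2.073802

2.07380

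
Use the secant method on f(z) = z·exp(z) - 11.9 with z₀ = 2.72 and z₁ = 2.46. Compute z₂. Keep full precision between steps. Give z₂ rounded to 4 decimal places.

2.1085

Secant update: z_(k+1) = z_k − f(z_k)·(z_k − z_(k-1))/(f(z_k) − f(z_(k-1))).
f(z_0) = 29.390477, f(z_1) = 16.893836
z_2 = 2.460000 - (16.893836)·(2.460000 - 2.720000)/(16.893836 - (29.390477)) = 2.108514; f(z_2) = 5.465701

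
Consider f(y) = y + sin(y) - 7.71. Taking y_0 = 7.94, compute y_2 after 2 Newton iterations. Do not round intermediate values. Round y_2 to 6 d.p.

Newton update: y ← y − f(y)/f'(y).
f'(y) = 1 + cos(y)
y_0 = 7.940000: f = 1.226303, f' = 0.914088 → y_1 = 7.940000 - (1.226303)/(0.914088) = 6.598441
y_1 = 6.598441: f = -0.801500, f' = 1.950717 → y_2 = 6.598441 - (-0.801500)/(1.950717) = 7.009315

7.009315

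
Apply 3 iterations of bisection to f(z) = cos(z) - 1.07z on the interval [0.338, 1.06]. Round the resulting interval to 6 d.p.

[0.699000, 0.789250]

f(0.338000) = 0.581760, f(1.060000) = -0.645328 (opposite signs)
step 1: m = 0.699000, f(m) = 0.017556 > 0 → root in [0.699000, 1.060000]
step 2: m = 0.879500, f(m) = -0.303529 < 0 → root in [0.699000, 0.879500]
step 3: m = 0.789250, f(m) = -0.140120 < 0 → root in [0.699000, 0.789250]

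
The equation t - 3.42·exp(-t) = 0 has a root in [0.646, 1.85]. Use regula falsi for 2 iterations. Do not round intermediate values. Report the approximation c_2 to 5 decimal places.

1.12944

False-position update: c = (a·f(b) − b·f(a))/(f(b) − f(a)); replace the endpoint whose sign matches f(c).
f(0.646000) = -1.146552, f(1.850000) = 1.312249
step 1: c = 1.207432, f(c) = 0.184975 > 0 → new bracket [0.646000, 1.207432]
step 2: c = 1.129438, f(c) = 0.024044 > 0 → new bracket [0.646000, 1.129438]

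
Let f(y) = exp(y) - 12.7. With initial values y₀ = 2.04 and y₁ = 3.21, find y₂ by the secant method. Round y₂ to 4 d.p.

2.3830

Secant update: y_(k+1) = y_k − f(y_k)·(y_k − y_(k-1))/(f(y_k) − f(y_(k-1))).
f(y_0) = -5.009391, f(y_1) = 12.079086
y_2 = 3.210000 - (12.079086)·(3.210000 - 2.040000)/(12.079086 - (-5.009391)) = 2.382979; f(y_2) = -1.862862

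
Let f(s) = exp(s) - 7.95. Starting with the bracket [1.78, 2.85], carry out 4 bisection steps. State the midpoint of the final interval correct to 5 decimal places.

2.08094

f(1.780000) = -2.020144, f(2.850000) = 9.337782 (opposite signs)
step 1: m = 2.315000, f(m) = 2.174923 > 0 → root in [1.780000, 2.315000]
step 2: m = 2.047500, f(m) = -0.201494 < 0 → root in [2.047500, 2.315000]
step 3: m = 2.181250, f(m) = 0.907371 > 0 → root in [2.047500, 2.181250]
step 4: m = 2.114375, f(m) = 0.334406 > 0 → root in [2.047500, 2.114375]
Midpoint of [2.047500, 2.114375] = 2.080938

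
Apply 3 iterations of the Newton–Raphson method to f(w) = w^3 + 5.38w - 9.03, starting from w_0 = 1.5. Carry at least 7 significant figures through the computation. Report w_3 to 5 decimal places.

f'(w) = 3w^2 + 5.38
w_0 = 1.500000: f = 2.415000, f' = 12.130000 → w_1 = 1.500000 - (2.415000)/(12.130000) = 1.300907
w_1 = 1.300907: f = 0.170480, f' = 10.457076 → w_2 = 1.300907 - (0.170480)/(10.457076) = 1.284604
w_2 = 1.284604: f = 0.001033, f' = 10.330623 → w_3 = 1.284604 - (0.001033)/(10.330623) = 1.284504

1.28450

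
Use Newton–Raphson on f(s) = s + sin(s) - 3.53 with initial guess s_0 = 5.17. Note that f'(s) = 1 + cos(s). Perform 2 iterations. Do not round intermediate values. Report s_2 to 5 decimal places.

s_0 = 5.170000: f = 0.742889, f' = 1.441806 → s_1 = 5.170000 - (0.742889)/(1.441806) = 4.654751
s_1 = 4.654751: f = 0.126411, f' = 0.942394 → s_2 = 4.654751 - (0.126411)/(0.942394) = 4.520612

4.52061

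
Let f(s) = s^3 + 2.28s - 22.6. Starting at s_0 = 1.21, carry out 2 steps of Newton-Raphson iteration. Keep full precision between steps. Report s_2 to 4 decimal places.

2.9565

f'(s) = 3s^2 + 2.28
s_0 = 1.210000: f = -18.069639, f' = 6.672300 → s_1 = 1.210000 - (-18.069639)/(6.672300) = 3.918157
s_1 = 3.918157: f = 46.484787, f' = 48.335874 → s_2 = 3.918157 - (46.484787)/(48.335874) = 2.956454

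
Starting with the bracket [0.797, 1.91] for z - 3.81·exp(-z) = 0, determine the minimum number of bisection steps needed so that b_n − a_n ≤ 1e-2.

Initial width b − a = 1.91 − 0.797 = 1.113000.
After n steps the width is (b−a)/2^n; need (b−a)/2^n ≤ 1e-2.
So n ≥ log₂(1.113000/1e-2) = log₂(111.3000) ≈ 6.7983.
Hence n = 7.

7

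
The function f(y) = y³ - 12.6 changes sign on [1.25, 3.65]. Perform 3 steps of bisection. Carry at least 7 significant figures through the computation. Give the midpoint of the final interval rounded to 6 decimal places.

2.300000

f(1.250000) = -10.646875, f(3.650000) = 36.027125 (opposite signs)
step 1: m = 2.450000, f(m) = 2.106125 > 0 → root in [1.250000, 2.450000]
step 2: m = 1.850000, f(m) = -6.268375 < 0 → root in [1.850000, 2.450000]
step 3: m = 2.150000, f(m) = -2.661625 < 0 → root in [2.150000, 2.450000]
Midpoint of [2.150000, 2.450000] = 2.300000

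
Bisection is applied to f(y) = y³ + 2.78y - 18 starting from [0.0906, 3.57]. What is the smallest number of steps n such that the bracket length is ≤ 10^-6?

Initial width b − a = 3.57 − 0.0906 = 3.479400.
After n steps the width is (b−a)/2^n; need (b−a)/2^n ≤ 10^-6.
So n ≥ log₂(3.479400/10^-6) = log₂(3479400.0000) ≈ 21.7304.
Hence n = 22.

22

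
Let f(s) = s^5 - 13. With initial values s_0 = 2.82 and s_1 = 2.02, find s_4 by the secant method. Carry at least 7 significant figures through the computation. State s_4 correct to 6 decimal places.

f(s_0) = 165.338677, f(s_1) = 20.632322
s_2 = 2.020000 - (20.632322)·(2.020000 - 2.820000)/(20.632322 - (165.338677)) = 1.905936; f(s_2) = 12.150175
s_3 = 1.905936 - (12.150175)·(1.905936 - 2.020000)/(12.150175 - (20.632322)) = 1.742545; f(s_3) = 3.066447
s_4 = 1.742545 - (3.066447)·(1.742545 - 1.905936)/(3.066447 - (12.150175)) = 1.687388; f(s_4) = 0.679649

1.687388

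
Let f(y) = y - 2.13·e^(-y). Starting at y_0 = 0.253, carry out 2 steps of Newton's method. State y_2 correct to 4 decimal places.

Newton update: y ← y − f(y)/f'(y).
f'(y) = 1 + 2.13·e^(-y)
y_0 = 0.253000: f = -1.400877, f' = 2.653877 → y_1 = 0.253000 - (-1.400877)/(2.653877) = 0.780860
y_1 = 0.780860: f = -0.194704, f' = 1.975565 → y_2 = 0.780860 - (-0.194704)/(1.975565) = 0.879417

0.8794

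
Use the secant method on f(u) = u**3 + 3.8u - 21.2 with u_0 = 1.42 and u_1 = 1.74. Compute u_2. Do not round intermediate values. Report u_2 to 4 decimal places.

2.5637

f(u_0) = -12.940712, f(u_1) = -9.319976
u_2 = 1.740000 - (-9.319976)·(1.740000 - 1.420000)/(-9.319976 - (-12.940712)) = 2.563698; f(u_2) = 5.392075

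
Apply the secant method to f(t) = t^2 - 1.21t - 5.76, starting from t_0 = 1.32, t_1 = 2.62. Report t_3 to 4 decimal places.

3.0516

Secant update: t_(k+1) = t_k − f(t_k)·(t_k − t_(k-1))/(f(t_k) − f(t_(k-1))).
f(t_0) = -5.614800, f(t_1) = -2.065800
t_2 = 2.620000 - (-2.065800)·(2.620000 - 1.320000)/(-2.065800 - (-5.614800)) = 3.376703; f(t_2) = 1.556314
t_3 = 3.376703 - (1.556314)·(3.376703 - 2.620000)/(1.556314 - (-2.065800)) = 3.051571; f(t_3) = -0.140318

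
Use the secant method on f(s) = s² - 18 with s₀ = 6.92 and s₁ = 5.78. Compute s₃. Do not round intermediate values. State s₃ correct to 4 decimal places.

4.2908

f(s_0) = 29.886400, f(s_1) = 15.408400
s_2 = 5.780000 - (15.408400)·(5.780000 - 6.920000)/(15.408400 - (29.886400)) = 4.566740; f(s_2) = 2.855116
s_3 = 4.566740 - (2.855116)·(4.566740 - 5.780000)/(2.855116 - (15.408400)) = 4.290797; f(s_3) = 0.410936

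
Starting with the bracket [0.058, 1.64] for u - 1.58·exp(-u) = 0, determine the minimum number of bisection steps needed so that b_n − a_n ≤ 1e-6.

21

Initial width b − a = 1.64 − 0.058 = 1.582000.
After n steps the width is (b−a)/2^n; need (b−a)/2^n ≤ 1e-6.
So n ≥ log₂(1.582000/1e-6) = log₂(1582000.0000) ≈ 20.5933.
Hence n = 21.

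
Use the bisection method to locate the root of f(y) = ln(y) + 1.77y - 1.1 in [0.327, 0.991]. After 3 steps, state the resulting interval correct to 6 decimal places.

[0.742000, 0.825000]

f(0.327000) = -1.639005, f(0.991000) = 0.645029 (opposite signs)
step 1: m = 0.659000, f(m) = -0.350602 < 0 → root in [0.659000, 0.991000]
step 2: m = 0.825000, f(m) = 0.167878 > 0 → root in [0.659000, 0.825000]
step 3: m = 0.742000, f(m) = -0.085066 < 0 → root in [0.742000, 0.825000]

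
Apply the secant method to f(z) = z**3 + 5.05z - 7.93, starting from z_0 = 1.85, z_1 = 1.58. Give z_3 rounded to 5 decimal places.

Secant update: z_(k+1) = z_k − f(z_k)·(z_k − z_(k-1))/(f(z_k) − f(z_(k-1))).
f(z_0) = 7.744125, f(z_1) = 3.993312
z_2 = 1.580000 - (3.993312)·(1.580000 - 1.850000)/(3.993312 - (7.744125)) = 1.292544; f(z_2) = 0.756760
z_3 = 1.292544 - (0.756760)·(1.292544 - 1.580000)/(0.756760 - (3.993312)) = 1.225332; f(z_3) = 0.097685

1.22533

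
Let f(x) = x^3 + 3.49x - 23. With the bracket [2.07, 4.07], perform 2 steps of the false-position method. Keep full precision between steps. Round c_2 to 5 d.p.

2.37272

f(2.070000) = -6.905957, f(4.070000) = 58.623443
step 1: c = 2.280774, f(c) = -3.175666 < 0 → new bracket [2.280774, 4.070000]
step 2: c = 2.372717, f(c) = -1.361327 < 0 → new bracket [2.372717, 4.070000]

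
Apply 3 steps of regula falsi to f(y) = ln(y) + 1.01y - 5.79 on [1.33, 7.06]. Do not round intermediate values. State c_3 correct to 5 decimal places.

False-position update: c = (a·f(b) − b·f(a))/(f(b) − f(a)); replace the endpoint whose sign matches f(c).
f(1.330000) = -4.161521, f(7.060000) = 3.295045
step 1: c = 4.527922, f(c) = 0.293464 > 0 → new bracket [1.330000, 4.527922]
step 2: c = 4.317264, f(c) = 0.033059 > 0 → new bracket [1.330000, 4.317264]
step 3: c = 4.293721, f(c) = 0.003812 > 0 → new bracket [1.330000, 4.293721]

4.29372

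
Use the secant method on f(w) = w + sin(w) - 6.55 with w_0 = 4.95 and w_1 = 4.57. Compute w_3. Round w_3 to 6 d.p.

Secant update: w_(k+1) = w_k − f(w_k)·(w_k − w_(k-1))/(f(w_k) − f(w_(k-1))).
f(w_0) = -2.571903, f(w_1) = -2.969880
w_2 = 4.570000 - (-2.969880)·(4.570000 - 4.950000)/(-2.969880 - (-2.571903)) = 7.405729; f(w_2) = 1.756935
w_3 = 7.405729 - (1.756935)·(7.405729 - 4.570000)/(1.756935 - (-2.969880)) = 6.351702; f(w_3) = -0.129835

6.351702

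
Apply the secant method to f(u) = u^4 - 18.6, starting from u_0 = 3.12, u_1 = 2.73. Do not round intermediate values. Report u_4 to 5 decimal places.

2.09397

f(u_0) = 76.158543, f(u_1) = 36.945718
u_2 = 2.730000 - (36.945718)·(2.730000 - 3.120000)/(36.945718 - (76.158543)) = 2.362548; f(u_2) = 12.554629
u_3 = 2.362548 - (12.554629)·(2.362548 - 2.730000)/(12.554629 - (36.945718)) = 2.173412; f(u_3) = 3.713546
u_4 = 2.173412 - (3.713546)·(2.173412 - 2.362548)/(3.713546 - (12.554629)) = 2.093969; f(u_4) = 0.625658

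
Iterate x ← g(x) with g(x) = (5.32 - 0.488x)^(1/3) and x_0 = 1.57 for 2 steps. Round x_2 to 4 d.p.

x_1 = g(1.570000) = 1.657522
x_2 = g(1.657522) = 1.652324

1.6523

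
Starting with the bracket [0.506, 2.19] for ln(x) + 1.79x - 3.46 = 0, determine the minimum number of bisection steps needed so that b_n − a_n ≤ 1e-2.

Initial width b − a = 2.19 − 0.506 = 1.684000.
After n steps the width is (b−a)/2^n; need (b−a)/2^n ≤ 1e-2.
So n ≥ log₂(1.684000/1e-2) = log₂(168.4000) ≈ 7.3957.
Hence n = 8.

8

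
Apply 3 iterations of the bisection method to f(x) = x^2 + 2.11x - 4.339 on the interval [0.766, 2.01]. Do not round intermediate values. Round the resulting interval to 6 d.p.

f(0.766000) = -2.135984, f(2.010000) = 3.942200 (opposite signs)
step 1: m = 1.388000, f(m) = 0.516224 > 0 → root in [0.766000, 1.388000]
step 2: m = 1.077000, f(m) = -0.906601 < 0 → root in [1.077000, 1.388000]
step 3: m = 1.232500, f(m) = -0.219369 < 0 → root in [1.232500, 1.388000]

[1.232500, 1.388000]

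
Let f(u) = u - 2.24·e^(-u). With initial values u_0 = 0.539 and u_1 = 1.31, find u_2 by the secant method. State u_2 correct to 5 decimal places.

0.94074

Secant update: u_(k+1) = u_k − f(u_k)·(u_k − u_(k-1))/(f(u_k) − f(u_(k-1))).
f(u_0) = -0.767662, f(u_1) = 0.705603
u_2 = 1.310000 - (0.705603)·(1.310000 - 0.539000)/(0.705603 - (-0.767662)) = 0.940739; f(u_2) = 0.066378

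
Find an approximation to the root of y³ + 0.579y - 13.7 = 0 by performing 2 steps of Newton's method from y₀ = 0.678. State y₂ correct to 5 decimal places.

Newton update: y ← y − f(y)/f'(y).
f'(y) = 3y² + 0.579
y_0 = 0.678000: f = -12.995772, f' = 1.958052 → y_1 = 0.678000 - (-12.995772)/(1.958052) = 7.315093
y_1 = 7.315093: f = 381.970269, f' = 161.110735 → y_2 = 7.315093 - (381.970269)/(161.110735) = 4.944237

4.94424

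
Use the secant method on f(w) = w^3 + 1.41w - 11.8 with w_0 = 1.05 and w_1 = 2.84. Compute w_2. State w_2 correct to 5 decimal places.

Secant update: w_(k+1) = w_k − f(w_k)·(w_k − w_(k-1))/(f(w_k) − f(w_(k-1))).
f(w_0) = -9.161875, f(w_1) = 15.110704
w_2 = 2.840000 - (15.110704)·(2.840000 - 1.050000)/(15.110704 - (-9.161875)) = 1.725650; f(w_2) = -4.228081

1.72565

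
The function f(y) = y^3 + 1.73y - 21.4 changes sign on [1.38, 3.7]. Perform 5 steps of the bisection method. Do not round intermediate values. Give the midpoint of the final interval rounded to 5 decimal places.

2.57625

f(1.380000) = -16.384528, f(3.700000) = 35.654000 (opposite signs)
step 1: m = 2.540000, f(m) = -0.618736 < 0 → root in [2.540000, 3.700000]
step 2: m = 3.120000, f(m) = 14.368928 > 0 → root in [2.540000, 3.120000]
step 3: m = 2.830000, f(m) = 6.161087 > 0 → root in [2.540000, 2.830000]
step 4: m = 2.685000, f(m) = 2.601819 > 0 → root in [2.540000, 2.685000]
step 5: m = 2.612500, f(m) = 0.950346 > 0 → root in [2.540000, 2.612500]
Midpoint of [2.540000, 2.612500] = 2.576250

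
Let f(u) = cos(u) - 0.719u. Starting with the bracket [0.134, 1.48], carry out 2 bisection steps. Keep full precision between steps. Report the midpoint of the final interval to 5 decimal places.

0.97525

f(0.134000) = 0.894689, f(1.480000) = -0.973448 (opposite signs)
step 1: m = 0.807000, f(m) = 0.111435 > 0 → root in [0.807000, 1.480000]
step 2: m = 1.143500, f(m) = -0.407765 < 0 → root in [0.807000, 1.143500]
Midpoint of [0.807000, 1.143500] = 0.975250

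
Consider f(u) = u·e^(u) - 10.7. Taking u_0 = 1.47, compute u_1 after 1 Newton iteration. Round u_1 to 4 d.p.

f'(u) = (u + 1)·e^(u)
u_0 = 1.470000: f = -4.306624, f' = 10.742611 → u_1 = 1.470000 - (-4.306624)/(10.742611) = 1.870892

1.8709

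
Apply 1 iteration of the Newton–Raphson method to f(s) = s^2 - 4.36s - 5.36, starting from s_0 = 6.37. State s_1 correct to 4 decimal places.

f'(s) = 2s - 4.36
s_0 = 6.370000: f = 7.443700, f' = 8.380000 → s_1 = 6.370000 - (7.443700)/(8.380000) = 5.481730

5.4817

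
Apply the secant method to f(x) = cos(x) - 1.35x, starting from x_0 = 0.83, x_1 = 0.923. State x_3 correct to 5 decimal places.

0.60867

Secant update: x_(k+1) = x_k − f(x_k)·(x_k − x_(k-1))/(f(x_k) − f(x_(k-1))).
f(x_0) = -0.445624, f(x_1) = -0.642619
x_2 = 0.923000 - (-0.642619)·(0.923000 - 0.830000)/(-0.642619 - (-0.445624)) = 0.619624; f(x_2) = -0.022395
x_3 = 0.619624 - (-0.022395)·(0.619624 - 0.923000)/(-0.022395 - (-0.642619)) = 0.608669; f(x_3) = -0.001294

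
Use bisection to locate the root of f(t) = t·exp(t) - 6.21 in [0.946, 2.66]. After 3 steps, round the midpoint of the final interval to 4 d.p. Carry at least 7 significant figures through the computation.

f(0.946000) = -3.773683, f(2.660000) = 31.818129 (opposite signs)
step 1: m = 1.803000, f(m) = 4.730286 > 0 → root in [0.946000, 1.803000]
step 2: m = 1.374500, f(m) = -0.776464 < 0 → root in [1.374500, 1.803000]
step 3: m = 1.588750, f(m) = 1.571099 > 0 → root in [1.374500, 1.588750]
Midpoint of [1.374500, 1.588750] = 1.481625

1.4816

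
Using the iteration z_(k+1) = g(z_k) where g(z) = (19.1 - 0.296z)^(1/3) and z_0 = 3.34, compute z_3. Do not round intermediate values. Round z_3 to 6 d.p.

2.636164

z_1 = g(3.340000) = 2.626135
z_2 = g(2.626135) = 2.636308
z_3 = g(2.636308) = 2.636164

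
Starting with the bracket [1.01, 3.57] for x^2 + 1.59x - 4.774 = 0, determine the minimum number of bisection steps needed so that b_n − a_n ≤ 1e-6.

22

Initial width b − a = 3.57 − 1.01 = 2.560000.
After n steps the width is (b−a)/2^n; need (b−a)/2^n ≤ 1e-6.
So n ≥ log₂(2.560000/1e-6) = log₂(2560000.0000) ≈ 21.2877.
Hence n = 22.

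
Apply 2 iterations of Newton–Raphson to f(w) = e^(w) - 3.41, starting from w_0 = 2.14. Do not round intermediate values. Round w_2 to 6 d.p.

f'(w) = e^(w)
w_0 = 2.140000: f = 5.089438, f' = 8.499438 → w_1 = 2.140000 - (5.089438)/(8.499438) = 1.541203
w_1 = 1.541203: f = 1.260205, f' = 4.670205 → w_2 = 1.541203 - (1.260205)/(4.670205) = 1.271364

1.271364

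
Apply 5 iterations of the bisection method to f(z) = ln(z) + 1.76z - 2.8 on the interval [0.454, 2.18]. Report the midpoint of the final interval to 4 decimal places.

f(0.454000) = -2.790618, f(2.180000) = 1.816125 (opposite signs)
step 1: m = 1.317000, f(m) = -0.206724 < 0 → root in [1.317000, 2.180000]
step 2: m = 1.748500, f(m) = 0.836118 > 0 → root in [1.317000, 1.748500]
step 3: m = 1.532750, f(m) = 0.324704 > 0 → root in [1.317000, 1.532750]
step 4: m = 1.424875, f(m) = 0.061864 > 0 → root in [1.317000, 1.424875]
step 5: m = 1.370938, f(m) = -0.071655 < 0 → root in [1.370938, 1.424875]
Midpoint of [1.370938, 1.424875] = 1.397906

1.3979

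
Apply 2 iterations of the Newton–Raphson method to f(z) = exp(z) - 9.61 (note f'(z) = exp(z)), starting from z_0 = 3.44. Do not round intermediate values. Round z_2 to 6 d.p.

2.363631

z_0 = 3.440000: f = 21.576958, f' = 31.186958 → z_1 = 3.440000 - (21.576958)/(31.186958) = 2.748142
z_1 = 2.748142: f = 6.003589, f' = 15.613589 → z_2 = 2.748142 - (6.003589)/(15.613589) = 2.363631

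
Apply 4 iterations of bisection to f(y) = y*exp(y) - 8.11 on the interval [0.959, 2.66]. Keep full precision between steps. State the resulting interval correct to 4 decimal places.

[1.5969, 1.7032]

f(0.959000) = -5.607886, f(2.660000) = 29.918129 (opposite signs)
step 1: m = 1.809500, f(m) = 2.941328 > 0 → root in [0.959000, 1.809500]
step 2: m = 1.384250, f(m) = -2.584308 < 0 → root in [1.384250, 1.809500]
step 3: m = 1.596875, f(m) = -0.225305 < 0 → root in [1.596875, 1.809500]
step 4: m = 1.703188, f(m) = 1.242924 > 0 → root in [1.596875, 1.703188]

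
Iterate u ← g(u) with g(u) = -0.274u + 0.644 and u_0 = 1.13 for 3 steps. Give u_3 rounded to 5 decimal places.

u_1 = g(1.130000) = 0.334380
u_2 = g(0.334380) = 0.552380
u_3 = g(0.552380) = 0.492648

0.49265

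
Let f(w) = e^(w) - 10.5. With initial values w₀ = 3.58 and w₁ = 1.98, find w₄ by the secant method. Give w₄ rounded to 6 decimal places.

2.347625

Secant update: w_(k+1) = w_k − f(w_k)·(w_k − w_(k-1))/(f(w_k) − f(w_(k-1))).
f(w_0) = 25.373541, f(w_1) = -3.257257
w_2 = 1.980000 - (-3.257257)·(1.980000 - 3.580000)/(-3.257257 - (25.373541)) = 2.162028; f(w_2) = -1.811258
w_3 = 2.162028 - (-1.811258)·(2.162028 - 1.980000)/(-1.811258 - (-3.257257)) = 2.390037; f(w_3) = 0.413893
w_4 = 2.390037 - (0.413893)·(2.390037 - 2.162028)/(0.413893 - (-1.811258)) = 2.347625; f(w_4) = -0.039299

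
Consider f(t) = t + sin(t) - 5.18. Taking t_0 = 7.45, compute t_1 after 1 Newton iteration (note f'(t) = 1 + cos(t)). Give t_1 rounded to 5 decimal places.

5.16047

Newton update: t ← t − f(t)/f'(t).
t_0 = 7.450000: f = 3.189503, f' = 1.393083 → t_1 = 7.450000 - (3.189503)/(1.393083) = 5.160471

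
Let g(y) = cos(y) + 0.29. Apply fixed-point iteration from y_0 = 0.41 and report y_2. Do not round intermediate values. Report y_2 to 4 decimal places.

y_1 = g(0.410000) = 1.207121
y_2 = g(1.207121) = 0.645712

0.6457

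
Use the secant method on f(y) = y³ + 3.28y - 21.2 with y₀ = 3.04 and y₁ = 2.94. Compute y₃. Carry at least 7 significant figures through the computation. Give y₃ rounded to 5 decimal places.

2.39372

f(y_0) = 16.865664, f(y_1) = 13.855384
y_2 = 2.940000 - (13.855384)·(2.940000 - 3.040000)/(13.855384 - (16.865664)) = 2.479731; f(y_2) = 2.181548
y_3 = 2.479731 - (2.181548)·(2.479731 - 2.940000)/(2.181548 - (13.855384)) = 2.393718; f(y_3) = 0.367132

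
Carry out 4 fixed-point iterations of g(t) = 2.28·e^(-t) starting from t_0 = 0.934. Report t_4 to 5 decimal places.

t_1 = g(0.934000) = 0.895991
t_2 = g(0.895991) = 0.930702
t_3 = g(0.930702) = 0.898951
t_4 = g(0.898951) = 0.927952

0.92795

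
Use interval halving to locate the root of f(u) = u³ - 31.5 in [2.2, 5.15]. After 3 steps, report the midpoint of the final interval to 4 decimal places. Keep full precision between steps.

f(2.200000) = -20.852000, f(5.150000) = 105.090875 (opposite signs)
step 1: m = 3.675000, f(m) = 18.133172 > 0 → root in [2.200000, 3.675000]
step 2: m = 2.937500, f(m) = -6.152588 < 0 → root in [2.937500, 3.675000]
step 3: m = 3.306250, f(m) = 4.641574 > 0 → root in [2.937500, 3.306250]
Midpoint of [2.937500, 3.306250] = 3.121875

3.1219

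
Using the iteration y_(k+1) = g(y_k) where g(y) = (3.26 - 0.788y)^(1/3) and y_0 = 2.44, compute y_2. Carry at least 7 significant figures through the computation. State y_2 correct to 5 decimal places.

1.33735

y_1 = g(2.440000) = 1.101727
y_2 = g(1.101727) = 1.337347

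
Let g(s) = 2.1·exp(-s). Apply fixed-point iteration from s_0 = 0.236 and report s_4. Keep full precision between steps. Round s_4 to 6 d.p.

0.513806

s_1 = g(0.236000) = 1.658539
s_2 = g(1.658539) = 0.399875
s_3 = g(0.399875) = 1.407847
s_4 = g(1.407847) = 0.513806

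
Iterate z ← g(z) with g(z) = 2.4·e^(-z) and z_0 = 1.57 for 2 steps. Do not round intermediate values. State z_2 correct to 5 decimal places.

1.45668

z_1 = g(1.570000) = 0.499308
z_2 = g(0.499308) = 1.456681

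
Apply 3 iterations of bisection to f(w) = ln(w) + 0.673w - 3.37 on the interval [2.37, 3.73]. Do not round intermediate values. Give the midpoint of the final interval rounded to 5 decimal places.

3.30500

f(2.370000) = -0.912100, f(3.730000) = 0.456698 (opposite signs)
step 1: m = 3.050000, f(m) = -0.202208 < 0 → root in [3.050000, 3.730000]
step 2: m = 3.390000, f(m) = 0.132300 > 0 → root in [3.050000, 3.390000]
step 3: m = 3.220000, f(m) = -0.033559 < 0 → root in [3.220000, 3.390000]
Midpoint of [3.220000, 3.390000] = 3.305000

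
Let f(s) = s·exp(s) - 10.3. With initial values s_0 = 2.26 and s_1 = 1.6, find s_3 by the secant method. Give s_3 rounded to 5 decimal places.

1.77030

Secant update: s_(k+1) = s_k − f(s_k)·(s_k − s_(k-1))/(f(s_k) − f(s_(k-1))).
f(s_0) = 11.357782, f(s_1) = -2.375148
s_2 = 1.600000 - (-2.375148)·(1.600000 - 2.260000)/(-2.375148 - (11.357782)) = 1.714149; f(s_2) = -0.783135
s_3 = 1.714149 - (-0.783135)·(1.714149 - 1.600000)/(-0.783135 - (-2.375148)) = 1.770300; f(s_3) = 0.096296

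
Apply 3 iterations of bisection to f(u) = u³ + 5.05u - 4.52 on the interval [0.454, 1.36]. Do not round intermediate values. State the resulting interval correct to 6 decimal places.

[0.793750, 0.907000]

f(0.454000) = -2.133723, f(1.360000) = 4.863456 (opposite signs)
step 1: m = 0.907000, f(m) = 0.806493 > 0 → root in [0.454000, 0.907000]
step 2: m = 0.680500, f(m) = -0.768349 < 0 → root in [0.680500, 0.907000]
step 3: m = 0.793750, f(m) = -0.011469 < 0 → root in [0.793750, 0.907000]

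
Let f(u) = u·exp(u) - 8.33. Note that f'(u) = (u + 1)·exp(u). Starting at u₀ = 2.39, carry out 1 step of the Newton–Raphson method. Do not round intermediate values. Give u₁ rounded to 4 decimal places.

u_0 = 2.390000: f = 17.753251, f' = 36.996744 → u_1 = 2.390000 - (17.753251)/(36.996744) = 1.910140

1.9101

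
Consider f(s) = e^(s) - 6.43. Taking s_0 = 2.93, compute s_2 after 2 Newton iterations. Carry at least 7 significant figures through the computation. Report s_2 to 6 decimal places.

1.935423

Newton update: s ← s − f(s)/f'(s).
f'(s) = e^(s)
s_0 = 2.930000: f = 12.297630, f' = 18.727630 → s_1 = 2.930000 - (12.297630)/(18.727630) = 2.273343
s_1 = 2.273343: f = 3.281813, f' = 9.711813 → s_2 = 2.273343 - (3.281813)/(9.711813) = 1.935423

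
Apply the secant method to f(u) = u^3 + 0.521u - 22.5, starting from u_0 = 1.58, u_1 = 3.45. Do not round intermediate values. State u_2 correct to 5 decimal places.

2.45048

Secant update: u_(k+1) = u_k − f(u_k)·(u_k − u_(k-1))/(f(u_k) − f(u_(k-1))).
f(u_0) = -17.732508, f(u_1) = 20.361075
u_2 = 3.450000 - (20.361075)·(3.450000 - 1.580000)/(20.361075 - (-17.732508)) = 2.450482; f(u_2) = -6.508487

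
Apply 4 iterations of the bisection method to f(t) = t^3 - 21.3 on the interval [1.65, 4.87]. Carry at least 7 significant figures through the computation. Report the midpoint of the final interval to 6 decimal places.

2.756875

f(1.650000) = -16.807875, f(4.870000) = 94.201303 (opposite signs)
step 1: m = 3.260000, f(m) = 13.345976 > 0 → root in [1.650000, 3.260000]
step 2: m = 2.455000, f(m) = -6.503654 < 0 → root in [2.455000, 3.260000]
step 3: m = 2.857500, f(m) = 2.032363 > 0 → root in [2.455000, 2.857500]
step 4: m = 2.656250, f(m) = -2.558392 < 0 → root in [2.656250, 2.857500]
Midpoint of [2.656250, 2.857500] = 2.756875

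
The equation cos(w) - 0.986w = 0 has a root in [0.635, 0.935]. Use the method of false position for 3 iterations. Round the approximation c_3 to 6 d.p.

0.745305

False-position update: c = (a·f(b) − b·f(a))/(f(b) − f(a)); replace the endpoint whose sign matches f(c).
f(0.635000) = 0.178962, f(0.935000) = -0.328092
step 1: c = 0.740883, f(c) = 0.007362 > 0 → new bracket [0.740883, 0.935000]
step 2: c = 0.745143, f(c) = 0.000279 > 0 → new bracket [0.745143, 0.935000]
step 3: c = 0.745305, f(c) = 0.000011 > 0 → new bracket [0.745305, 0.935000]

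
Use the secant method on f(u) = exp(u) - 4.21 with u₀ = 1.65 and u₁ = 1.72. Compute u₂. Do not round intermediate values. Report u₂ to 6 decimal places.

f(u_0) = 0.996980, f(u_1) = 1.374528
u_2 = 1.720000 - (1.374528)·(1.720000 - 1.650000)/(1.374528 - (0.996980)) = 1.465153; f(u_2) = 0.118207

1.465153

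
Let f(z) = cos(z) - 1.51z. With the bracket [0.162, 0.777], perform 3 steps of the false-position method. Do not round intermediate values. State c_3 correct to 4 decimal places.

0.5608

False-position update: c = (a·f(b) − b·f(a))/(f(b) − f(a)); replace the endpoint whose sign matches f(c).
f(0.162000) = 0.742287, f(0.777000) = -0.460250
step 1: c = 0.541619, f(c) = 0.039029 > 0 → new bracket [0.541619, 0.777000]
step 2: c = 0.560020, f(c) = 0.001615 > 0 → new bracket [0.560020, 0.777000]
step 3: c = 0.560778, f(c) = 0.000066 > 0 → new bracket [0.560778, 0.777000]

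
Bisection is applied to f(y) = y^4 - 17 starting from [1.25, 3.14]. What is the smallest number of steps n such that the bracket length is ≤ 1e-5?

Initial width b − a = 3.14 − 1.25 = 1.890000.
After n steps the width is (b−a)/2^n; need (b−a)/2^n ≤ 1e-5.
So n ≥ log₂(1.890000/1e-5) = log₂(189000.0000) ≈ 17.5280.
Hence n = 18.

18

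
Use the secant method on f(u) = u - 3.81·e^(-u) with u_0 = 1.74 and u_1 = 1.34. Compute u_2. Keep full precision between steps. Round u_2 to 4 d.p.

f(u_0) = 1.071267, f(u_1) = 0.342368
u_2 = 1.340000 - (0.342368)·(1.340000 - 1.740000)/(0.342368 - (1.071267)) = 1.152118; f(u_2) = -0.051716

1.1521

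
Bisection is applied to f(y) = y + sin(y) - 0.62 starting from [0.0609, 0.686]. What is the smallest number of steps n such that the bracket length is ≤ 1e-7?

Initial width b − a = 0.686 − 0.0609 = 0.625100.
After n steps the width is (b−a)/2^n; need (b−a)/2^n ≤ 1e-7.
So n ≥ log₂(0.625100/1e-7) = log₂(6251000.0000) ≈ 22.5757.
Hence n = 23.

23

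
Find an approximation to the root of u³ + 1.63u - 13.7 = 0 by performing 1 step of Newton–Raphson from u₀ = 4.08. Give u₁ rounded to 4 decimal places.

2.8997

Newton update: u ← u − f(u)/f'(u).
f'(u) = 3u² + 1.63
u_0 = 4.080000: f = 60.867712, f' = 51.569200 → u_1 = 4.080000 - (60.867712)/(51.569200) = 2.899689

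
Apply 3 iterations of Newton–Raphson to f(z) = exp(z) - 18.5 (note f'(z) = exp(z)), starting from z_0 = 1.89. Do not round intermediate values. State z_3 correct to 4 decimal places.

2.9426

Newton update: z ← z − f(z)/f'(z).
z_0 = 1.890000: f = -11.880631, f' = 6.619369 → z_1 = 1.890000 - (-11.880631)/(6.619369) = 3.684828
z_1 = 3.684828: f = 21.338288, f' = 39.838288 → z_2 = 3.684828 - (21.338288)/(39.838288) = 3.149206
z_2 = 3.149206: f = 4.817540, f' = 23.317540 → z_3 = 3.149206 - (4.817540)/(23.317540) = 2.942600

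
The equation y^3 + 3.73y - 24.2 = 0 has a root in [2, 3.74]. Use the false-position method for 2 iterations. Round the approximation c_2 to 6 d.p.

False-position update: c = (a·f(b) − b·f(a))/(f(b) − f(a)); replace the endpoint whose sign matches f(c).
f(2.000000) = -8.740000, f(3.740000) = 42.063824
step 1: c = 2.299340, f(c) = -3.466939 < 0 → new bracket [2.299340, 3.740000]
step 2: c = 2.409039, f(c) = -1.233507 < 0 → new bracket [2.409039, 3.740000]

2.409039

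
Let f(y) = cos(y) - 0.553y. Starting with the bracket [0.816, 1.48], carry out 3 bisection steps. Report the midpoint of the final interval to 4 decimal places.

f(0.816000) = 0.233892, f(1.480000) = -0.727768 (opposite signs)
step 1: m = 1.148000, f(m) = -0.224532 < 0 → root in [0.816000, 1.148000]
step 2: m = 0.982000, f(m) = 0.012314 > 0 → root in [0.982000, 1.148000]
step 3: m = 1.065000, f(m) = -0.104441 < 0 → root in [0.982000, 1.065000]
Midpoint of [0.982000, 1.065000] = 1.023500

1.0235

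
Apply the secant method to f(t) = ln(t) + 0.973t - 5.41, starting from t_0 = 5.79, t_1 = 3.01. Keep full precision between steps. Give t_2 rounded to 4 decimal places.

4.1515

f(t_0) = 1.979802, f(t_1) = -1.379330
t_2 = 3.010000 - (-1.379330)·(3.010000 - 5.790000)/(-1.379330 - (1.979802)) = 4.151526; f(t_2) = 0.052911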